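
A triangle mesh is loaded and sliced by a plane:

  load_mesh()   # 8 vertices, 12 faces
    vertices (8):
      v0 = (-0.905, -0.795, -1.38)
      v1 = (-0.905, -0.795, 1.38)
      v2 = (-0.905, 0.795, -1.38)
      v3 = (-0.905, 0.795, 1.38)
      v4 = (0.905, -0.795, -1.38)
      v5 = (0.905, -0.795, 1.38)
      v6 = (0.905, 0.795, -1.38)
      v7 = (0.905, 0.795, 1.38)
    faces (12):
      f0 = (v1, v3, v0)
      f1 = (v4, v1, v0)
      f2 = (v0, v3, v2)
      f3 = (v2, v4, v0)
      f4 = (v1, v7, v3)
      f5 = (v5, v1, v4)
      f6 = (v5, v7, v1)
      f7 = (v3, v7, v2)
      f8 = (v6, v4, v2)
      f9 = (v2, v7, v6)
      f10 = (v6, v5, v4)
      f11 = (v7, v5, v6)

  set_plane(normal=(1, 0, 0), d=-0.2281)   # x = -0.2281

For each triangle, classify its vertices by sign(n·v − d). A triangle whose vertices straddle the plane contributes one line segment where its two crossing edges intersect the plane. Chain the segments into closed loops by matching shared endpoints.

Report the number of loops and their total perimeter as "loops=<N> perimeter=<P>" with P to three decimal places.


loops=1 perimeter=8.700

Straddling triangles (8 of 12):
  (v4,v1,v0) [+--] → (-0.2281, -0.795, 0.347821)–(-0.2281, -0.795, -1.38)  len=1.7278
  (v2,v4,v0) [-+-] → (-0.2281, 0.200375, -1.38)–(-0.2281, -0.795, -1.38)  len=0.9954
  (v1,v7,v3) [-+-] → (-0.2281, -0.200375, 1.38)–(-0.2281, 0.795, 1.38)  len=0.9954
  (v5,v1,v4) [+-+] → (-0.2281, -0.795, 1.38)–(-0.2281, -0.795, 0.347821)  len=1.0322
  (v5,v7,v1) [++-] → (-0.2281, -0.200375, 1.38)–(-0.2281, -0.795, 1.38)  len=0.5946
  (v3,v7,v2) [-+-] → (-0.2281, 0.795, 1.38)–(-0.2281, 0.795, -0.347821)  len=1.7278
  (v6,v4,v2) [++-] → (-0.2281, 0.200375, -1.38)–(-0.2281, 0.795, -1.38)  len=0.5946
  (v2,v7,v6) [-++] → (-0.2281, 0.795, -0.347821)–(-0.2281, 0.795, -1.38)  len=1.0322

Chained into 1 loop(s):
  loop 1: 8 segments, perimeter = 8.7000
Total perimeter = 8.700


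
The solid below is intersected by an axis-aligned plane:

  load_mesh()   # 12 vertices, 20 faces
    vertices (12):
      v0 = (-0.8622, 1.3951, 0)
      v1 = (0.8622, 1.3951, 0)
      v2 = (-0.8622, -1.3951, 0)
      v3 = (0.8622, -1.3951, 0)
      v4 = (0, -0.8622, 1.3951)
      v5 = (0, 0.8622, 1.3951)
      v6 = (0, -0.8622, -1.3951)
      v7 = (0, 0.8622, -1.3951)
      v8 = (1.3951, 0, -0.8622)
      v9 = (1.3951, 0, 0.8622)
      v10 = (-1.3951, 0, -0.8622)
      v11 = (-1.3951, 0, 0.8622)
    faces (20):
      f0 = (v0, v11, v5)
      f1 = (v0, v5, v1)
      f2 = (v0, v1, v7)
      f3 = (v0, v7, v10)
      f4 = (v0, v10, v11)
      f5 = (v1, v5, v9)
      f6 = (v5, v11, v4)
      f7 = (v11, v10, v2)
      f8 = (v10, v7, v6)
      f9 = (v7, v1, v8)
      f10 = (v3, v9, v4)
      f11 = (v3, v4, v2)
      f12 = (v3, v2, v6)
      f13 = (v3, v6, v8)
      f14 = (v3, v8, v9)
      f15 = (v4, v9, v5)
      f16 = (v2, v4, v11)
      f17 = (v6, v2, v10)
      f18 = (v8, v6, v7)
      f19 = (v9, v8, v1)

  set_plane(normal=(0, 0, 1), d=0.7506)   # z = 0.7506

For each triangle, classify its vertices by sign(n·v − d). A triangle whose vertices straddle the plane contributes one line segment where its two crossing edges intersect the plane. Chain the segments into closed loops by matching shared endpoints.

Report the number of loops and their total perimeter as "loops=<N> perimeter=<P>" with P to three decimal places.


loops=1 perimeter=7.615

Straddling triangles (10 of 20):
  (v0,v11,v5) [-++] → (-1.32612, 0.180577, 0.7506)–(-0.398314, 1.10839, 0.7506)  len=1.3121
  (v0,v5,v1) [-+-] → (-0.398314, 1.10839, 0.7506)–(0.398314, 1.10839, 0.7506)  len=0.7966
  (v0,v10,v11) [--+] → (-1.3951, 0, 0.7506)–(-1.32612, 0.180577, 0.7506)  len=0.1933
  (v1,v5,v9) [-++] → (0.398314, 1.10839, 0.7506)–(1.32612, 0.180577, 0.7506)  len=1.3121
  (v11,v10,v2) [+--] → (-1.3951, 0, 0.7506)–(-1.32612, -0.180577, 0.7506)  len=0.1933
  (v3,v9,v4) [-++] → (1.32612, -0.180577, 0.7506)–(0.398314, -1.10839, 0.7506)  len=1.3121
  (v3,v4,v2) [-+-] → (0.398314, -1.10839, 0.7506)–(-0.398314, -1.10839, 0.7506)  len=0.7966
  (v3,v8,v9) [--+] → (1.3951, 0, 0.7506)–(1.32612, -0.180577, 0.7506)  len=0.1933
  (v2,v4,v11) [-++] → (-0.398314, -1.10839, 0.7506)–(-1.32612, -0.180577, 0.7506)  len=1.3121
  (v9,v8,v1) [+--] → (1.3951, 0, 0.7506)–(1.32612, 0.180577, 0.7506)  len=0.1933

Chained into 1 loop(s):
  loop 1: 10 segments, perimeter = 7.6149
Total perimeter = 7.615


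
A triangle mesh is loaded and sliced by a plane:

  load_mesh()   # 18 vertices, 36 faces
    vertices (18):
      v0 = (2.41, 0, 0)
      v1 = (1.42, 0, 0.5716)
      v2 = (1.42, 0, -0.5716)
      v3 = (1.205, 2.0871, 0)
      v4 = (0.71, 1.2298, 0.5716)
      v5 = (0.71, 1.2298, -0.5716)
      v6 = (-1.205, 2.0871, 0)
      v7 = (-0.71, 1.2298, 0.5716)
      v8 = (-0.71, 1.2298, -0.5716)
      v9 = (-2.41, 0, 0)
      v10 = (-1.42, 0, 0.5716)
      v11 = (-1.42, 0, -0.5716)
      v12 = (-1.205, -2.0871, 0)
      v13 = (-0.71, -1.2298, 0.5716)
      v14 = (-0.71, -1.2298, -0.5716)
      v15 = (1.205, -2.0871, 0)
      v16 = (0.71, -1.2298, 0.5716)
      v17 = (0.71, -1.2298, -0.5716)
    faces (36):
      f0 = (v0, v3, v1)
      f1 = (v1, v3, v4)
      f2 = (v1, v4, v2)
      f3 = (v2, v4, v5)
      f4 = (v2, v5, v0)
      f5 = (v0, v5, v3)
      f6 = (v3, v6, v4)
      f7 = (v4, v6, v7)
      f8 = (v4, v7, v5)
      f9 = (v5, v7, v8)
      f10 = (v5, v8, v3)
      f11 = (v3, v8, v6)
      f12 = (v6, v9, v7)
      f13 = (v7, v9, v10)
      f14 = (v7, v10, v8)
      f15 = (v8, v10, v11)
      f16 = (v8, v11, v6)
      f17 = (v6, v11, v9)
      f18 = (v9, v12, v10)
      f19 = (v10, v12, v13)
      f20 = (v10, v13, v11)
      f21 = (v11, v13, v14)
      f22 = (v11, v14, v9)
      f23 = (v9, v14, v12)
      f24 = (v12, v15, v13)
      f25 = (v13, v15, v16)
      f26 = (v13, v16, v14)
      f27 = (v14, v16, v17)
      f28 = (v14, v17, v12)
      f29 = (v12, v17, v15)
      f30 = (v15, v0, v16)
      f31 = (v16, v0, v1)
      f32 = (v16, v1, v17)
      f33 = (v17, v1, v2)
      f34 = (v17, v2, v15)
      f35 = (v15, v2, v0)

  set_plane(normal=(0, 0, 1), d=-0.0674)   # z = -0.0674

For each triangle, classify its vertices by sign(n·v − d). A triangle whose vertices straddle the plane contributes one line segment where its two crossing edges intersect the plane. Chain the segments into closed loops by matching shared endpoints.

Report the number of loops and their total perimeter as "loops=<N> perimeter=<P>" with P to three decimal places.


Straddling triangles (24 of 36):
  (v1,v4,v2) [++-] → (1.10686, 0.542394, -0.0674)–(1.42, 0, -0.0674)  len=0.6263
  (v2,v4,v5) [-+-] → (1.10686, 0.542394, -0.0674)–(0.71, 1.2298, -0.0674)  len=0.7937
  (v2,v5,v0) [--+] → (2.20955, 0.145011, -0.0674)–(2.29326, 0, -0.0674)  len=0.1674
  (v0,v5,v3) [+-+] → (2.20955, 0.145011, -0.0674)–(1.14663, 1.98601, -0.0674)  len=2.1258
  (v4,v7,v5) [++-] → (0.0837194, 1.2298, -0.0674)–(0.71, 1.2298, -0.0674)  len=0.6263
  (v5,v7,v8) [-+-] → (0.0837194, 1.2298, -0.0674)–(-0.71, 1.2298, -0.0674)  len=0.7937
  (v5,v8,v3) [--+] → (0.979193, 1.98601, -0.0674)–(1.14663, 1.98601, -0.0674)  len=0.1674
  (v3,v8,v6) [+-+] → (0.979193, 1.98601, -0.0674)–(-1.14663, 1.98601, -0.0674)  len=2.1258
  (v7,v10,v8) [++-] → (-1.02314, 0.687406, -0.0674)–(-0.71, 1.2298, -0.0674)  len=0.6263
  (v8,v10,v11) [-+-] → (-1.02314, 0.687406, -0.0674)–(-1.42, 0, -0.0674)  len=0.7937
  (v8,v11,v6) [--+] → (-1.23035, 1.841, -0.0674)–(-1.14663, 1.98601, -0.0674)  len=0.1674
  (v6,v11,v9) [+-+] → (-1.23035, 1.841, -0.0674)–(-2.29326, 0, -0.0674)  len=2.1258
  (v10,v13,v11) [++-] → (-1.10686, -0.542394, -0.0674)–(-1.42, 0, -0.0674)  len=0.6263
  (v11,v13,v14) [-+-] → (-1.10686, -0.542394, -0.0674)–(-0.71, -1.2298, -0.0674)  len=0.7937
  (v11,v14,v9) [--+] → (-2.20955, -0.145011, -0.0674)–(-2.29326, 0, -0.0674)  len=0.1674
  (v9,v14,v12) [+-+] → (-2.20955, -0.145011, -0.0674)–(-1.14663, -1.98601, -0.0674)  len=2.1258
  (v13,v16,v14) [++-] → (-0.0837194, -1.2298, -0.0674)–(-0.71, -1.2298, -0.0674)  len=0.6263
  (v14,v16,v17) [-+-] → (-0.0837194, -1.2298, -0.0674)–(0.71, -1.2298, -0.0674)  len=0.7937
  (v14,v17,v12) [--+] → (-0.979193, -1.98601, -0.0674)–(-1.14663, -1.98601, -0.0674)  len=0.1674
  (v12,v17,v15) [+-+] → (-0.979193, -1.98601, -0.0674)–(1.14663, -1.98601, -0.0674)  len=2.1258
  (v16,v1,v17) [++-] → (1.02314, -0.687406, -0.0674)–(0.71, -1.2298, -0.0674)  len=0.6263
  (v17,v1,v2) [-+-] → (1.02314, -0.687406, -0.0674)–(1.42, 0, -0.0674)  len=0.7937
  (v17,v2,v15) [--+] → (1.23035, -1.841, -0.0674)–(1.14663, -1.98601, -0.0674)  len=0.1674
  (v15,v2,v0) [+-+] → (1.23035, -1.841, -0.0674)–(2.29326, 0, -0.0674)  len=2.1258

Chained into 2 loop(s):
  loop 1: 12 segments, perimeter = 8.5202
  loop 2: 12 segments, perimeter = 13.7595
Total perimeter = 22.280

loops=2 perimeter=22.280


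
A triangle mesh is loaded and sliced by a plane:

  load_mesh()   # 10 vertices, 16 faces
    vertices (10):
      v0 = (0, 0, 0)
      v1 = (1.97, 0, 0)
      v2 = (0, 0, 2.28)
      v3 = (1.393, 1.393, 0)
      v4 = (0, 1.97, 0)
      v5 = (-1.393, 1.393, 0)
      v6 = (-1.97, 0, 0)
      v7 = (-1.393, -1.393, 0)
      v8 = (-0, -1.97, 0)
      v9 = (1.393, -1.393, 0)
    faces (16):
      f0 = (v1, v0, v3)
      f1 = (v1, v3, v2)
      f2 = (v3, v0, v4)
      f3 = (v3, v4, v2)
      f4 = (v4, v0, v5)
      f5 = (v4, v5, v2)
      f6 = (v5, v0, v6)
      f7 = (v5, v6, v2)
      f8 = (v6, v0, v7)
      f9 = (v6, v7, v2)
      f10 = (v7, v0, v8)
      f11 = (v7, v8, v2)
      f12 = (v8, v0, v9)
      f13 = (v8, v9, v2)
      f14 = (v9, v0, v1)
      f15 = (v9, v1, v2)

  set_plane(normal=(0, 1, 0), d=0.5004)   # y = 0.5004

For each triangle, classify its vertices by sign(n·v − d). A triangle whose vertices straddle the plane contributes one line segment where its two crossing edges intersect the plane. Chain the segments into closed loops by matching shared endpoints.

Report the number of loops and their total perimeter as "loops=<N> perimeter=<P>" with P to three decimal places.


loops=1 perimeter=8.497

Straddling triangles (8 of 16):
  (v1,v0,v3) [--+] → (0.5004, 0.5004, 0)–(1.76273, 0.5004, 0)  len=1.2623
  (v1,v3,v2) [-+-] → (1.76273, 0.5004, 0)–(0.5004, 0.5004, 1.46097)  len=1.9308
  (v3,v0,v4) [+-+] → (0.5004, 0.5004, 0)–(0, 0.5004, 0)  len=0.5004
  (v3,v4,v2) [++-] → (0, 0.5004, 1.70086)–(0.5004, 0.5004, 1.46097)  len=0.5549
  (v4,v0,v5) [+-+] → (0, 0.5004, 0)–(-0.5004, 0.5004, 0)  len=0.5004
  (v4,v5,v2) [++-] → (-0.5004, 0.5004, 1.46097)–(0, 0.5004, 1.70086)  len=0.5549
  (v5,v0,v6) [+--] → (-0.5004, 0.5004, 0)–(-1.76273, 0.5004, 0)  len=1.2623
  (v5,v6,v2) [+--] → (-1.76273, 0.5004, 0)–(-0.5004, 0.5004, 1.46097)  len=1.9308

Chained into 1 loop(s):
  loop 1: 8 segments, perimeter = 8.4969
Total perimeter = 8.497


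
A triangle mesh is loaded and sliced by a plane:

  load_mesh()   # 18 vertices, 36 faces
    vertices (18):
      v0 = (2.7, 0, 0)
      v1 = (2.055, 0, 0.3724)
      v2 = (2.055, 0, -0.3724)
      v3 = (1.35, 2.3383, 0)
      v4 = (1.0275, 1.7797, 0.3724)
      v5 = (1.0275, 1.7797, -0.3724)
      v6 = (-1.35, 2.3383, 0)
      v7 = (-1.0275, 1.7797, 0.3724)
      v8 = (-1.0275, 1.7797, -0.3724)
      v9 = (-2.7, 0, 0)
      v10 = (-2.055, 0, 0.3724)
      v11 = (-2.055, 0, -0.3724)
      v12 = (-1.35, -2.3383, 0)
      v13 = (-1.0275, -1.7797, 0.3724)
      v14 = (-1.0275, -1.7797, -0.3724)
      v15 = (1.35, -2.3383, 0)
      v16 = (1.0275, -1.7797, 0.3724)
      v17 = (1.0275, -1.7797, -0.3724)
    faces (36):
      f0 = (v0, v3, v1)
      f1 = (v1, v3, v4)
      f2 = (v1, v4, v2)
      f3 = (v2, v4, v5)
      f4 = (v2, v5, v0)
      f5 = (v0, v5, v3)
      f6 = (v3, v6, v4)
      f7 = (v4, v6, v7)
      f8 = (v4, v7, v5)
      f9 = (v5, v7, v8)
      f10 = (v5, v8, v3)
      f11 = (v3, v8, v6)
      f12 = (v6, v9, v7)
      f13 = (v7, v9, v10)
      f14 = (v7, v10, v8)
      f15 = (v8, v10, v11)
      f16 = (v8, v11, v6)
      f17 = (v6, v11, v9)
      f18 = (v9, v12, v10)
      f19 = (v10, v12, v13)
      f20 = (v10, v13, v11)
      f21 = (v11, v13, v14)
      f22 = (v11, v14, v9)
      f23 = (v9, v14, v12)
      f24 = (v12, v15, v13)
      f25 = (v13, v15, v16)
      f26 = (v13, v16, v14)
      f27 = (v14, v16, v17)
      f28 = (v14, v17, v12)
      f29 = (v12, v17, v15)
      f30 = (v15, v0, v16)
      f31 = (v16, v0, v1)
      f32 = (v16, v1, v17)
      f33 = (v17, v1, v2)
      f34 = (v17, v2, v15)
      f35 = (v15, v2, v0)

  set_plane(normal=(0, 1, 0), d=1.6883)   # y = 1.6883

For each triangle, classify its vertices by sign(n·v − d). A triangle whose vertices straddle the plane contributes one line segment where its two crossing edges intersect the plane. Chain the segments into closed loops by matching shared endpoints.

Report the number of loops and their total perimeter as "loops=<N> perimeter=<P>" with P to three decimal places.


Straddling triangles (12 of 36):
  (v0,v3,v1) [-+-] → (1.72527, 1.6883, 0)–(1.54598, 1.6883, 0.10352)  len=0.2070
  (v1,v3,v4) [-++] → (1.54598, 1.6883, 0.10352)–(1.08027, 1.6883, 0.3724)  len=0.5378
  (v1,v4,v2) [-+-] → (1.08027, 1.6883, 0.3724)–(1.08027, 1.6883, 0.334149)  len=0.0383
  (v2,v4,v5) [-++] → (1.08027, 1.6883, 0.334149)–(1.08027, 1.6883, -0.3724)  len=0.7065
  (v2,v5,v0) [-+-] → (1.08027, 1.6883, -0.3724)–(1.11339, 1.6883, -0.353275)  len=0.0382
  (v0,v5,v3) [-++] → (1.11339, 1.6883, -0.353275)–(1.72527, 1.6883, 0)  len=0.7065
  (v6,v9,v7) [+-+] → (-1.72527, 1.6883, 0)–(-1.11339, 1.6883, 0.353275)  len=0.7065
  (v7,v9,v10) [+--] → (-1.11339, 1.6883, 0.353275)–(-1.08027, 1.6883, 0.3724)  len=0.0382
  (v7,v10,v8) [+-+] → (-1.08027, 1.6883, 0.3724)–(-1.08027, 1.6883, -0.334149)  len=0.7065
  (v8,v10,v11) [+--] → (-1.08027, 1.6883, -0.334149)–(-1.08027, 1.6883, -0.3724)  len=0.0383
  (v8,v11,v6) [+-+] → (-1.08027, 1.6883, -0.3724)–(-1.54598, 1.6883, -0.10352)  len=0.5378
  (v6,v11,v9) [+--] → (-1.54598, 1.6883, -0.10352)–(-1.72527, 1.6883, 0)  len=0.2070

Chained into 2 loop(s):
  loop 1: 6 segments, perimeter = 2.2344
  loop 2: 6 segments, perimeter = 2.2344
Total perimeter = 4.469

loops=2 perimeter=4.469


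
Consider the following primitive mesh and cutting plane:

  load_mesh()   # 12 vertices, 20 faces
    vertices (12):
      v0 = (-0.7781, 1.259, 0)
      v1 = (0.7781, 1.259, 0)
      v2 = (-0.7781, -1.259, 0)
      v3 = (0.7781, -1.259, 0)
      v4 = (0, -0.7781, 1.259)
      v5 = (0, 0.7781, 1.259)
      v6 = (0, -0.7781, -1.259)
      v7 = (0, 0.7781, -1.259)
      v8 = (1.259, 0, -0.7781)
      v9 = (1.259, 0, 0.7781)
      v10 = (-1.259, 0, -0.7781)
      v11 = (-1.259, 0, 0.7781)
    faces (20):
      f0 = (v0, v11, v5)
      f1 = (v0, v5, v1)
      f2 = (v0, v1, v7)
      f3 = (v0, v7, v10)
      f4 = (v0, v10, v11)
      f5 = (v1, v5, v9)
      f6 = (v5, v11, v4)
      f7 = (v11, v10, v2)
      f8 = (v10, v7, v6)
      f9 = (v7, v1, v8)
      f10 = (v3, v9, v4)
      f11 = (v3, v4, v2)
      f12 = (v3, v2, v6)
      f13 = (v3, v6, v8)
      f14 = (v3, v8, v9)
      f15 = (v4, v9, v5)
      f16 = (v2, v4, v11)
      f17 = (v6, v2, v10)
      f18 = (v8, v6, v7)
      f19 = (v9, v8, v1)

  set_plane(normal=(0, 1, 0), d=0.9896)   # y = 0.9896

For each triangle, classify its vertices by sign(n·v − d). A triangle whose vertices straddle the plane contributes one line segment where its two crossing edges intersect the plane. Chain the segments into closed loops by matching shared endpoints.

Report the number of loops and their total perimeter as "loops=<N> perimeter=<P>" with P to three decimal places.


loops=1 perimeter=5.083

Straddling triangles (8 of 20):
  (v0,v11,v5) [+--] → (-0.881003, 0.9896, 0.166497)–(-0.342209, 0.9896, 0.705291)  len=0.7620
  (v0,v5,v1) [+-+] → (-0.342209, 0.9896, 0.705291)–(0.342209, 0.9896, 0.705291)  len=0.6844
  (v0,v1,v7) [++-] → (0.342209, 0.9896, -0.705291)–(-0.342209, 0.9896, -0.705291)  len=0.6844
  (v0,v7,v10) [+--] → (-0.342209, 0.9896, -0.705291)–(-0.881003, 0.9896, -0.166497)  len=0.7620
  (v0,v10,v11) [+--] → (-0.881003, 0.9896, -0.166497)–(-0.881003, 0.9896, 0.166497)  len=0.3330
  (v1,v5,v9) [+--] → (0.342209, 0.9896, 0.705291)–(0.881003, 0.9896, 0.166497)  len=0.7620
  (v7,v1,v8) [-+-] → (0.342209, 0.9896, -0.705291)–(0.881003, 0.9896, -0.166497)  len=0.7620
  (v9,v8,v1) [--+] → (0.881003, 0.9896, -0.166497)–(0.881003, 0.9896, 0.166497)  len=0.3330

Chained into 1 loop(s):
  loop 1: 8 segments, perimeter = 5.0827
Total perimeter = 5.083


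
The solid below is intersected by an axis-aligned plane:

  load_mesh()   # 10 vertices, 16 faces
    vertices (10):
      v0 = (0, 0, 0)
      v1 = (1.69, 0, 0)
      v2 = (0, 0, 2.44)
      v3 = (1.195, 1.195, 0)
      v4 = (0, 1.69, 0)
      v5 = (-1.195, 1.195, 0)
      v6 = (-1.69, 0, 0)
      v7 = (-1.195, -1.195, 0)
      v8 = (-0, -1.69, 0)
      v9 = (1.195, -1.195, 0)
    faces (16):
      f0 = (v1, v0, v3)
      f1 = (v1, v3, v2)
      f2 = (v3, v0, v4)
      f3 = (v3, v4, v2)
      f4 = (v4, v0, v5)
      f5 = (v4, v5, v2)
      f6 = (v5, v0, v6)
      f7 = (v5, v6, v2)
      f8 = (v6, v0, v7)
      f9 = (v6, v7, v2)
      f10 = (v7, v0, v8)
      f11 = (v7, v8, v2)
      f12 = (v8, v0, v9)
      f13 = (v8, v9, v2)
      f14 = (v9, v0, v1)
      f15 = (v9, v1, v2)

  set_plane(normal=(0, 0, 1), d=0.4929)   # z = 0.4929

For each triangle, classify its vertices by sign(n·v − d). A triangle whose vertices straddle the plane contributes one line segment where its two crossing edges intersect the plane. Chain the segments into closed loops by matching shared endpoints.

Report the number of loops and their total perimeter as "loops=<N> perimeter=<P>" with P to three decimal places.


Straddling triangles (8 of 16):
  (v1,v3,v2) [--+] → (0.9536, 0.9536, 0.4929)–(1.34861, 0, 0.4929)  len=1.0322
  (v3,v4,v2) [--+] → (0, 1.34861, 0.4929)–(0.9536, 0.9536, 0.4929)  len=1.0322
  (v4,v5,v2) [--+] → (-0.9536, 0.9536, 0.4929)–(0, 1.34861, 0.4929)  len=1.0322
  (v5,v6,v2) [--+] → (-1.34861, 0, 0.4929)–(-0.9536, 0.9536, 0.4929)  len=1.0322
  (v6,v7,v2) [--+] → (-0.9536, -0.9536, 0.4929)–(-1.34861, 0, 0.4929)  len=1.0322
  (v7,v8,v2) [--+] → (0, -1.34861, 0.4929)–(-0.9536, -0.9536, 0.4929)  len=1.0322
  (v8,v9,v2) [--+] → (0.9536, -0.9536, 0.4929)–(0, -1.34861, 0.4929)  len=1.0322
  (v9,v1,v2) [--+] → (1.34861, 0, 0.4929)–(0.9536, -0.9536, 0.4929)  len=1.0322

Chained into 1 loop(s):
  loop 1: 8 segments, perimeter = 8.2574
Total perimeter = 8.257

loops=1 perimeter=8.257


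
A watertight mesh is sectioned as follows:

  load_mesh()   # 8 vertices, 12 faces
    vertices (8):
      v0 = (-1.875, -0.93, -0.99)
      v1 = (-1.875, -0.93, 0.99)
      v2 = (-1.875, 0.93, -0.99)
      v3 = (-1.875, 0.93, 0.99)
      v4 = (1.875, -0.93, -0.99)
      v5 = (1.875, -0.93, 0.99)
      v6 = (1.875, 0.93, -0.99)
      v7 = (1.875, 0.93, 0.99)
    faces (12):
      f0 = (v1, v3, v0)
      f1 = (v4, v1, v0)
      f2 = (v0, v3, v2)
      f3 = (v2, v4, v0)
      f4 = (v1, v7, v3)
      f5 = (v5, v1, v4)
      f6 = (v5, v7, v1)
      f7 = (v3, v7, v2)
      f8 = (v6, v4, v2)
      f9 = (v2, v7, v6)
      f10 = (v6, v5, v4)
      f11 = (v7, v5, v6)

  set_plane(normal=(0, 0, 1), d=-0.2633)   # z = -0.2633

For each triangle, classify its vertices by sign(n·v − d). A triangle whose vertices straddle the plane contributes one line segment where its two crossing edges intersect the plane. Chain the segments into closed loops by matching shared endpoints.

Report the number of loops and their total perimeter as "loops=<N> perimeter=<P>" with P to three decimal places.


Straddling triangles (8 of 12):
  (v1,v3,v0) [++-] → (-1.875, -0.247342, -0.2633)–(-1.875, -0.93, -0.2633)  len=0.6827
  (v4,v1,v0) [-+-] → (0.498674, -0.93, -0.2633)–(-1.875, -0.93, -0.2633)  len=2.3737
  (v0,v3,v2) [-+-] → (-1.875, -0.247342, -0.2633)–(-1.875, 0.93, -0.2633)  len=1.1773
  (v5,v1,v4) [++-] → (0.498674, -0.93, -0.2633)–(1.875, -0.93, -0.2633)  len=1.3763
  (v3,v7,v2) [++-] → (-0.498674, 0.93, -0.2633)–(-1.875, 0.93, -0.2633)  len=1.3763
  (v2,v7,v6) [-+-] → (-0.498674, 0.93, -0.2633)–(1.875, 0.93, -0.2633)  len=2.3737
  (v6,v5,v4) [-+-] → (1.875, 0.247342, -0.2633)–(1.875, -0.93, -0.2633)  len=1.1773
  (v7,v5,v6) [++-] → (1.875, 0.247342, -0.2633)–(1.875, 0.93, -0.2633)  len=0.6827

Chained into 1 loop(s):
  loop 1: 8 segments, perimeter = 11.2200
Total perimeter = 11.220

loops=1 perimeter=11.220


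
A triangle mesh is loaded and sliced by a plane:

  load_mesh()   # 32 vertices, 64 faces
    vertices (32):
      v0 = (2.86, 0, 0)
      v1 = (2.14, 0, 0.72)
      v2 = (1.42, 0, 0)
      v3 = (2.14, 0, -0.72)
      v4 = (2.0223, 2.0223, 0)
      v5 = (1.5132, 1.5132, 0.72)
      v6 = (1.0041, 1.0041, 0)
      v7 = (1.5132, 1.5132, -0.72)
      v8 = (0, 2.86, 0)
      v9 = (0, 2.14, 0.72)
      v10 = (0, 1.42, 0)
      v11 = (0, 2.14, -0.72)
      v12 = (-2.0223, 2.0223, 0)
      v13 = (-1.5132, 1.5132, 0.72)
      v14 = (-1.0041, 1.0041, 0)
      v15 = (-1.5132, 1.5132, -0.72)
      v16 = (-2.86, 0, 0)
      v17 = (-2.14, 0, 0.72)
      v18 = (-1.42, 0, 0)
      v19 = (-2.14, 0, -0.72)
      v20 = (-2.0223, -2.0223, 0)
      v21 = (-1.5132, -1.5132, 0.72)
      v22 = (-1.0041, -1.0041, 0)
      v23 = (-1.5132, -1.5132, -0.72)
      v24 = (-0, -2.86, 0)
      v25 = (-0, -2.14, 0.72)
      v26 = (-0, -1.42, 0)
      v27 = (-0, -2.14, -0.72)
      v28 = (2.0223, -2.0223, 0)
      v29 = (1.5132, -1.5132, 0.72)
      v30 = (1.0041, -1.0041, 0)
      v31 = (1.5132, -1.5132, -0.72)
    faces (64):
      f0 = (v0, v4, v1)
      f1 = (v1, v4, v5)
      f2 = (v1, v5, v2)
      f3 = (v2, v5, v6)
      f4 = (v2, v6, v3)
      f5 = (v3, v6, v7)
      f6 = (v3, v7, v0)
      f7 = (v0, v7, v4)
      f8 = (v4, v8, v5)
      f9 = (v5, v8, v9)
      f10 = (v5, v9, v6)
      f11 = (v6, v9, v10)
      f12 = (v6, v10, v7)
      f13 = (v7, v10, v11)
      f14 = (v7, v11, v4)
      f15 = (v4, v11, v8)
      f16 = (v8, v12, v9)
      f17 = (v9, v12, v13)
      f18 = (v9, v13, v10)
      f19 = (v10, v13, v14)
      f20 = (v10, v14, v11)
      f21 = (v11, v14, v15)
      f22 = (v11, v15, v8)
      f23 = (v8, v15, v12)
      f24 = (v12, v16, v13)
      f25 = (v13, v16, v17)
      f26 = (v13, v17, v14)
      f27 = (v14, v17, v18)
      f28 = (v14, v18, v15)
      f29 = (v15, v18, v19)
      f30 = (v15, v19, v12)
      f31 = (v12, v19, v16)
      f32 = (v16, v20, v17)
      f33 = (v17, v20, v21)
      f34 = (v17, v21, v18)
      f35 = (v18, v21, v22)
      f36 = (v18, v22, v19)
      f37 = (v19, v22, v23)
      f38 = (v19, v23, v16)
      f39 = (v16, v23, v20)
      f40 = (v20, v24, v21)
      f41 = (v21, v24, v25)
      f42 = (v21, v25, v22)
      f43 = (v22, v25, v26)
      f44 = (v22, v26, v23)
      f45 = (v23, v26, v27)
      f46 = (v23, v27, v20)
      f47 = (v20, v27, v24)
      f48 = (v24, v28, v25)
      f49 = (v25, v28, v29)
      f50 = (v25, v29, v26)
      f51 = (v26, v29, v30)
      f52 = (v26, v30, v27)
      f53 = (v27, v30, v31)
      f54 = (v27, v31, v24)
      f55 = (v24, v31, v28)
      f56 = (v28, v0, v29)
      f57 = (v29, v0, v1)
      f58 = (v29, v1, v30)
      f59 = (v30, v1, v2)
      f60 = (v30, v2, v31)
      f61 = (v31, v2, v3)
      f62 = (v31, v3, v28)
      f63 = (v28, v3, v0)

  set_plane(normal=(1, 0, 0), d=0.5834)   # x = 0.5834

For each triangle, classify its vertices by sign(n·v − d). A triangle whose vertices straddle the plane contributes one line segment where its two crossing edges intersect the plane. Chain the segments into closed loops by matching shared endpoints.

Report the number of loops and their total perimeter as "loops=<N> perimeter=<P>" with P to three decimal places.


Straddling triangles (16 of 64):
  (v4,v8,v5) [+-+] → (0.5834, 2.61834, 0)–(0.5834, 2.34075, 0.277589)  len=0.3926
  (v5,v8,v9) [+--] → (0.5834, 2.34075, 0.277589)–(0.5834, 1.89834, 0.72)  len=0.6257
  (v5,v9,v6) [+-+] → (0.5834, 1.89834, 0.72)–(0.5834, 1.48002, 0.301667)  len=0.5916
  (v6,v9,v10) [+--] → (0.5834, 1.48002, 0.301667)–(0.5834, 1.17835, 0)  len=0.4266
  (v6,v10,v7) [+-+] → (0.5834, 1.17835, 0)–(0.5834, 1.45593, -0.277589)  len=0.3926
  (v7,v10,v11) [+--] → (0.5834, 1.45593, -0.277589)–(0.5834, 1.89834, -0.72)  len=0.6257
  (v7,v11,v4) [+-+] → (0.5834, 1.89834, -0.72)–(0.5834, 2.10605, -0.512292)  len=0.2937
  (v4,v11,v8) [+--] → (0.5834, 2.10605, -0.512292)–(0.5834, 2.61834, 0)  len=0.7245
  (v24,v28,v25) [-+-] → (0.5834, -2.61834, 0)–(0.5834, -2.10605, 0.512292)  len=0.7245
  (v25,v28,v29) [-++] → (0.5834, -2.10605, 0.512292)–(0.5834, -1.89834, 0.72)  len=0.2937
  (v25,v29,v26) [-+-] → (0.5834, -1.89834, 0.72)–(0.5834, -1.45593, 0.277589)  len=0.6257
  (v26,v29,v30) [-++] → (0.5834, -1.45593, 0.277589)–(0.5834, -1.17835, 0)  len=0.3926
  (v26,v30,v27) [-+-] → (0.5834, -1.17835, 0)–(0.5834, -1.48002, -0.301667)  len=0.4266
  (v27,v30,v31) [-++] → (0.5834, -1.48002, -0.301667)–(0.5834, -1.89834, -0.72)  len=0.5916
  (v27,v31,v24) [-+-] → (0.5834, -1.89834, -0.72)–(0.5834, -2.34075, -0.277589)  len=0.6257
  (v24,v31,v28) [-++] → (0.5834, -2.34075, -0.277589)–(0.5834, -2.61834, 0)  len=0.3926

Chained into 2 loop(s):
  loop 1: 8 segments, perimeter = 4.0729
  loop 2: 8 segments, perimeter = 4.0729
Total perimeter = 8.146

loops=2 perimeter=8.146


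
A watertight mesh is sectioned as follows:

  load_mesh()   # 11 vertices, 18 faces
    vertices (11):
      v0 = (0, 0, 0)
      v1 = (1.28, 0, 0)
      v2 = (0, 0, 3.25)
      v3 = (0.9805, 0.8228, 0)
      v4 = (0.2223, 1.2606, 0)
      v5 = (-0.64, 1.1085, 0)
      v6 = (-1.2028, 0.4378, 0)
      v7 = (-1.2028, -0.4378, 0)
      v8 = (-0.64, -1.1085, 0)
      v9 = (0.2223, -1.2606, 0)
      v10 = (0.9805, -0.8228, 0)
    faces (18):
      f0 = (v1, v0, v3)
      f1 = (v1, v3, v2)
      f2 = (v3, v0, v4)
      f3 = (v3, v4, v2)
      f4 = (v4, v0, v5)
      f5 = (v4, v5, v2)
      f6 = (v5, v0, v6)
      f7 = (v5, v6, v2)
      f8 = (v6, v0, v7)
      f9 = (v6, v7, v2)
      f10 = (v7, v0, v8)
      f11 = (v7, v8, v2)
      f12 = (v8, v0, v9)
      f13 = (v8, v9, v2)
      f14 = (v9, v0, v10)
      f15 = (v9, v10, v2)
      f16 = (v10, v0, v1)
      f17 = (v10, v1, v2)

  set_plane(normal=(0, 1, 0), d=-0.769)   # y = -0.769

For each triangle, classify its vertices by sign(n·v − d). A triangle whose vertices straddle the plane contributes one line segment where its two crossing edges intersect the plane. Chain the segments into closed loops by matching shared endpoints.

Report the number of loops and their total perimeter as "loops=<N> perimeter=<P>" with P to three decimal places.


loops=1 perimeter=5.211

Straddling triangles (8 of 18):
  (v7,v0,v8) [++-] → (-0.443987, -0.769, 0)–(-0.924882, -0.769, 0)  len=0.4809
  (v7,v8,v2) [+-+] → (-0.924882, -0.769, 0)–(-0.443987, -0.769, 0.995377)  len=1.1055
  (v8,v0,v9) [-+-] → (-0.443987, -0.769, 0)–(0.135609, -0.769, 0)  len=0.5796
  (v8,v9,v2) [--+] → (0.135609, -0.769, 1.26741)–(-0.443987, -0.769, 0.995377)  len=0.6403
  (v9,v0,v10) [-+-] → (0.135609, -0.769, 0)–(0.916389, -0.769, 0)  len=0.7808
  (v9,v10,v2) [--+] → (0.916389, -0.769, 0.212506)–(0.135609, -0.769, 1.26741)  len=1.3124
  (v10,v0,v1) [-++] → (0.916389, -0.769, 0)–(1.00008, -0.769, 0)  len=0.0837
  (v10,v1,v2) [-++] → (1.00008, -0.769, 0)–(0.916389, -0.769, 0.212506)  len=0.2284

Chained into 1 loop(s):
  loop 1: 8 segments, perimeter = 5.2115
Total perimeter = 5.211


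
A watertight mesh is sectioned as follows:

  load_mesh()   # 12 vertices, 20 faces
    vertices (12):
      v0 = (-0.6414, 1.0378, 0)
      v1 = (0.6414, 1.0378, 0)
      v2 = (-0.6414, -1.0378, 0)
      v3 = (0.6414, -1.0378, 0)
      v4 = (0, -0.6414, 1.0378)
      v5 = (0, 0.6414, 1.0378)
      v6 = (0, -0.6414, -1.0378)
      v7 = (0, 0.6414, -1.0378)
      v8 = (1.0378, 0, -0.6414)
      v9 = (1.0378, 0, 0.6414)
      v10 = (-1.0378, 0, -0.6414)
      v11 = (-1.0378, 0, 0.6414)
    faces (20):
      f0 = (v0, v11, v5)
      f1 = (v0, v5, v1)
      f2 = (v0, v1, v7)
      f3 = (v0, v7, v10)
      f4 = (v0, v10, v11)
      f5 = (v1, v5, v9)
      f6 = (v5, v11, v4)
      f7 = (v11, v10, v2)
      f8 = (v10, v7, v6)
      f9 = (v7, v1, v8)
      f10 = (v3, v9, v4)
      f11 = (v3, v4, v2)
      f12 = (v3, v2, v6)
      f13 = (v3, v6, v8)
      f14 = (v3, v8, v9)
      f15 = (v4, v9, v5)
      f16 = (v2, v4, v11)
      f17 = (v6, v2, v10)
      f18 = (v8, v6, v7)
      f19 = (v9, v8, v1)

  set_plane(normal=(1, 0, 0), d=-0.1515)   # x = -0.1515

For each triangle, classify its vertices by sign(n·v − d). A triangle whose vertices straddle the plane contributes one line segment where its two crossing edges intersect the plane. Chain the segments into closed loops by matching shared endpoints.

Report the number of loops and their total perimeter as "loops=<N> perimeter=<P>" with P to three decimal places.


loops=1 perimeter=6.644

Straddling triangles (10 of 20):
  (v0,v11,v5) [--+] → (-0.1515, 0.547767, 0.979933)–(-0.1515, 0.73503, 0.79267)  len=0.2648
  (v0,v5,v1) [-++] → (-0.1515, 0.73503, 0.79267)–(-0.1515, 1.0378, 0)  len=0.8485
  (v0,v1,v7) [-++] → (-0.1515, 1.0378, 0)–(-0.1515, 0.73503, -0.79267)  len=0.8485
  (v0,v7,v10) [-+-] → (-0.1515, 0.73503, -0.79267)–(-0.1515, 0.547767, -0.979933)  len=0.2648
  (v5,v11,v4) [+-+] → (-0.1515, 0.547767, 0.979933)–(-0.1515, -0.547767, 0.979933)  len=1.0955
  (v10,v7,v6) [-++] → (-0.1515, 0.547767, -0.979933)–(-0.1515, -0.547767, -0.979933)  len=1.0955
  (v3,v4,v2) [++-] → (-0.1515, -0.73503, 0.79267)–(-0.1515, -1.0378, 0)  len=0.8485
  (v3,v2,v6) [+-+] → (-0.1515, -1.0378, 0)–(-0.1515, -0.73503, -0.79267)  len=0.8485
  (v2,v4,v11) [-+-] → (-0.1515, -0.73503, 0.79267)–(-0.1515, -0.547767, 0.979933)  len=0.2648
  (v6,v2,v10) [+--] → (-0.1515, -0.73503, -0.79267)–(-0.1515, -0.547767, -0.979933)  len=0.2648

Chained into 1 loop(s):
  loop 1: 10 segments, perimeter = 6.6445
Total perimeter = 6.644


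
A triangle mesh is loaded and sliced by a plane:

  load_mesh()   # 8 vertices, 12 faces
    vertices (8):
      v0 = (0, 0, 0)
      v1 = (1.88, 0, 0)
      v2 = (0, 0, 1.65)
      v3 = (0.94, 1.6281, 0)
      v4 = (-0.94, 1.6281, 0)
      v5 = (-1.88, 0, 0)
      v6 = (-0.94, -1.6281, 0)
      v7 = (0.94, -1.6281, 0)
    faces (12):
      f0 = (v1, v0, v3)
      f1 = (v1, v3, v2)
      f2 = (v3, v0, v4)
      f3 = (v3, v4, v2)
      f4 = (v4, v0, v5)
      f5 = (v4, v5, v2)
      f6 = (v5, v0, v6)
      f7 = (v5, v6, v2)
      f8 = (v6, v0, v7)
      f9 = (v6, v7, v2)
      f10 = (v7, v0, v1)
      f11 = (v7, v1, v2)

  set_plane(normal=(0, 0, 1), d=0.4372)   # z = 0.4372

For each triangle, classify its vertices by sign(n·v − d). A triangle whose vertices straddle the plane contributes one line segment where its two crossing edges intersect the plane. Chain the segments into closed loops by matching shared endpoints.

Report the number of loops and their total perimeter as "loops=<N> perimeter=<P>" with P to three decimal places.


Straddling triangles (6 of 12):
  (v1,v3,v2) [--+] → (0.690928, 1.1967, 0.4372)–(1.38186, 0, 0.4372)  len=1.3818
  (v3,v4,v2) [--+] → (-0.690928, 1.1967, 0.4372)–(0.690928, 1.1967, 0.4372)  len=1.3819
  (v4,v5,v2) [--+] → (-1.38186, 0, 0.4372)–(-0.690928, 1.1967, 0.4372)  len=1.3818
  (v5,v6,v2) [--+] → (-0.690928, -1.1967, 0.4372)–(-1.38186, 0, 0.4372)  len=1.3818
  (v6,v7,v2) [--+] → (0.690928, -1.1967, 0.4372)–(-0.690928, -1.1967, 0.4372)  len=1.3819
  (v7,v1,v2) [--+] → (1.38186, 0, 0.4372)–(0.690928, -1.1967, 0.4372)  len=1.3818

Chained into 1 loop(s):
  loop 1: 6 segments, perimeter = 8.2911
Total perimeter = 8.291

loops=1 perimeter=8.291


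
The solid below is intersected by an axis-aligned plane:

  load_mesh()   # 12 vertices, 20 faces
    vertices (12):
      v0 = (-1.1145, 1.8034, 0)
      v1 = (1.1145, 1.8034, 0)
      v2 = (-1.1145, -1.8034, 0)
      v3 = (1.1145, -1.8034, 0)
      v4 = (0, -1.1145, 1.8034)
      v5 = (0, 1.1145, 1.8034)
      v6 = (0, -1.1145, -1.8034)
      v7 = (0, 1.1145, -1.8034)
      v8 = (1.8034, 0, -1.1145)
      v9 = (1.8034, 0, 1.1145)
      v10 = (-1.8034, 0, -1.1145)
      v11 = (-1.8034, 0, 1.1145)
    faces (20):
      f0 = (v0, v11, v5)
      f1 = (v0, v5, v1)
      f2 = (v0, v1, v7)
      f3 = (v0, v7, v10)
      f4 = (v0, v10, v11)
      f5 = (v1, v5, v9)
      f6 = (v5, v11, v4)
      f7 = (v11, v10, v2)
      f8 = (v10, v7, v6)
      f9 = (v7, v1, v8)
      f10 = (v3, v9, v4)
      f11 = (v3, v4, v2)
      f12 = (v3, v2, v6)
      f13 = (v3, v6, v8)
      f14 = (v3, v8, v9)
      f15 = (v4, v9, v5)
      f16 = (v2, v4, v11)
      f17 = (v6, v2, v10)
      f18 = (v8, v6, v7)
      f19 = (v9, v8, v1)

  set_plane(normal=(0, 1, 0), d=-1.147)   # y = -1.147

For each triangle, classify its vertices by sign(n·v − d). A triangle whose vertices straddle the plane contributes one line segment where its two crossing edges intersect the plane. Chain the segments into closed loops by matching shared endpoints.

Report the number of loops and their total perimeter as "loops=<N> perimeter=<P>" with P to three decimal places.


Straddling triangles (8 of 20):
  (v11,v10,v2) [++-] → (-1.36525, -1.147, -0.405655)–(-1.36525, -1.147, 0.405655)  len=0.8113
  (v3,v9,v4) [-++] → (1.36525, -1.147, 0.405655)–(0.0525784, -1.147, 1.71832)  len=1.8564
  (v3,v4,v2) [-+-] → (0.0525784, -1.147, 1.71832)–(-0.0525784, -1.147, 1.71832)  len=0.1052
  (v3,v2,v6) [--+] → (-0.0525784, -1.147, -1.71832)–(0.0525784, -1.147, -1.71832)  len=0.1052
  (v3,v6,v8) [-++] → (0.0525784, -1.147, -1.71832)–(1.36525, -1.147, -0.405655)  len=1.8564
  (v3,v8,v9) [-++] → (1.36525, -1.147, -0.405655)–(1.36525, -1.147, 0.405655)  len=0.8113
  (v2,v4,v11) [-++] → (-0.0525784, -1.147, 1.71832)–(-1.36525, -1.147, 0.405655)  len=1.8564
  (v6,v2,v10) [+-+] → (-0.0525784, -1.147, -1.71832)–(-1.36525, -1.147, -0.405655)  len=1.8564

Chained into 1 loop(s):
  loop 1: 8 segments, perimeter = 9.2585
Total perimeter = 9.258

loops=1 perimeter=9.258


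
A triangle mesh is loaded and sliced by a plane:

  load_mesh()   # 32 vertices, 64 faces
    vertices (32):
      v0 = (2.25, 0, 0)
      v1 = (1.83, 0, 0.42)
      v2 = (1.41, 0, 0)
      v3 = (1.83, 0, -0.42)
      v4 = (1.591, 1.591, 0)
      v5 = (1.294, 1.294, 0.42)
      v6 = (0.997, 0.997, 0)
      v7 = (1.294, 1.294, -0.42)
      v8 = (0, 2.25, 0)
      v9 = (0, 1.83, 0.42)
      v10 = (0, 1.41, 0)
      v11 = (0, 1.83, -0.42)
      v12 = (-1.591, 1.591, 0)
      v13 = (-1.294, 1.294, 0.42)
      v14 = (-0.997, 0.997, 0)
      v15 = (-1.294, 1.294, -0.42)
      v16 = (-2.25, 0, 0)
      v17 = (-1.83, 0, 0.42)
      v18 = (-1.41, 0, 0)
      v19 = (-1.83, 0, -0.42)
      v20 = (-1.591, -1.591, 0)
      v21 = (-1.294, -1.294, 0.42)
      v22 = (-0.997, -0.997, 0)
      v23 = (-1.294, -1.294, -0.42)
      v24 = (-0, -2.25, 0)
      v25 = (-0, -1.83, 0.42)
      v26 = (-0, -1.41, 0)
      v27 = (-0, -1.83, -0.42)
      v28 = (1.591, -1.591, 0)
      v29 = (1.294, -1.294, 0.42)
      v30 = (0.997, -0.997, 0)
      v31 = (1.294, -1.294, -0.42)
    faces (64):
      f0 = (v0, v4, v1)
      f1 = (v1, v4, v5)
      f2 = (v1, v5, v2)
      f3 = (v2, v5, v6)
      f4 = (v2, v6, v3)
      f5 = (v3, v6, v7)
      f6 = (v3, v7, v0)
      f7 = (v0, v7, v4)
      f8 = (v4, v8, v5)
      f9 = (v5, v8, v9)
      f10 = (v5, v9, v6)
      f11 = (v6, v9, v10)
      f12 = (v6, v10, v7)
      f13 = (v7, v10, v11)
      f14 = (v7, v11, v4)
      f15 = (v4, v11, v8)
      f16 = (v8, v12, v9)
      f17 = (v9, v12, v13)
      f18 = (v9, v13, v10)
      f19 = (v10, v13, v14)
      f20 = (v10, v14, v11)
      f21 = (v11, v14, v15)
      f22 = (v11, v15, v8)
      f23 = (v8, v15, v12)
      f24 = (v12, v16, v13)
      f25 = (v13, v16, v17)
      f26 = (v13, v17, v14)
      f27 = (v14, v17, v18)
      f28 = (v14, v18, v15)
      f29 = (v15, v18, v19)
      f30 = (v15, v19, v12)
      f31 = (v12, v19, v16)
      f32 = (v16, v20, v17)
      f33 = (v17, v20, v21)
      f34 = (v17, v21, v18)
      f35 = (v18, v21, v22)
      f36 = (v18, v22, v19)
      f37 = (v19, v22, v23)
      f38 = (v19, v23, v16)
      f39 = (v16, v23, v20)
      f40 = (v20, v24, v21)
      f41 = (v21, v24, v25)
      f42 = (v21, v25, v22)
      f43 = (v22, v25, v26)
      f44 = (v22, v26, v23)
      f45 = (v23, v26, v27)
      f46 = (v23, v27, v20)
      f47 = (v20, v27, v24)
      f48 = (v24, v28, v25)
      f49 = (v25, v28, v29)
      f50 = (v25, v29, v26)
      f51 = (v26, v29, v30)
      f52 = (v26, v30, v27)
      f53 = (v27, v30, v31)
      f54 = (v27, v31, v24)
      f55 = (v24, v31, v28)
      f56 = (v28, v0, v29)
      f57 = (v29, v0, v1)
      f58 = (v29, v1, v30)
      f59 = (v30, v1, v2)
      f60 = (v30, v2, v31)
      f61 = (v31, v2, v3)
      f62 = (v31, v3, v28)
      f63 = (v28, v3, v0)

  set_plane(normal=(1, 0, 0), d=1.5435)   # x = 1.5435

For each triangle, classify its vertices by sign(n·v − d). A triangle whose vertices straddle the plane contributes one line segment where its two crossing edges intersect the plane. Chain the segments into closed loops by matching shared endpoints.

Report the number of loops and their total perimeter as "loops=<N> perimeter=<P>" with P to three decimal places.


loops=1 perimeter=7.063

Straddling triangles (18 of 64):
  (v1,v4,v5) [++-] → (1.5435, 1.5435, 0.0671717)–(1.5435, 0.691662, 0.42)  len=0.9220
  (v1,v5,v2) [+--] → (1.5435, 0.691662, 0.42)–(1.5435, 0, 0.1335)  len=0.7487
  (v2,v6,v3) [--+] → (1.5435, 0.342906, -0.275546)–(1.5435, 0, -0.1335)  len=0.3712
  (v3,v6,v7) [+--] → (1.5435, 0.342906, -0.275546)–(1.5435, 0.691662, -0.42)  len=0.3775
  (v3,v7,v0) [+-+] → (1.5435, 0.691662, -0.42)–(1.5435, 0.956288, -0.310387)  len=0.2864
  (v0,v7,v4) [+-+] → (1.5435, 0.956288, -0.310387)–(1.5435, 1.5435, -0.0671717)  len=0.6356
  (v4,v8,v5) [+--] → (1.5435, 1.61067, 0)–(1.5435, 1.5435, 0.0671717)  len=0.0950
  (v7,v11,v4) [--+] → (1.5435, 1.59814, -0.0125393)–(1.5435, 1.5435, -0.0671717)  len=0.0773
  (v4,v11,v8) [+--] → (1.5435, 1.59814, -0.0125393)–(1.5435, 1.61067, 0)  len=0.0177
  (v24,v28,v25) [-+-] → (1.5435, -1.61067, 0)–(1.5435, -1.59814, 0.0125393)  len=0.0177
  (v25,v28,v29) [-+-] → (1.5435, -1.59814, 0.0125393)–(1.5435, -1.5435, 0.0671717)  len=0.0773
  (v24,v31,v28) [--+] → (1.5435, -1.5435, -0.0671717)–(1.5435, -1.61067, 0)  len=0.0950
  (v28,v0,v29) [++-] → (1.5435, -0.956288, 0.310387)–(1.5435, -1.5435, 0.0671717)  len=0.6356
  (v29,v0,v1) [-++] → (1.5435, -0.956288, 0.310387)–(1.5435, -0.691662, 0.42)  len=0.2864
  (v29,v1,v30) [-+-] → (1.5435, -0.691662, 0.42)–(1.5435, -0.342906, 0.275546)  len=0.3775
  (v30,v1,v2) [-+-] → (1.5435, -0.342906, 0.275546)–(1.5435, 0, 0.1335)  len=0.3712
  (v31,v2,v3) [--+] → (1.5435, 0, -0.1335)–(1.5435, -0.691662, -0.42)  len=0.7487
  (v31,v3,v28) [-++] → (1.5435, -0.691662, -0.42)–(1.5435, -1.5435, -0.0671717)  len=0.9220

Chained into 1 loop(s):
  loop 1: 18 segments, perimeter = 7.0627
Total perimeter = 7.063


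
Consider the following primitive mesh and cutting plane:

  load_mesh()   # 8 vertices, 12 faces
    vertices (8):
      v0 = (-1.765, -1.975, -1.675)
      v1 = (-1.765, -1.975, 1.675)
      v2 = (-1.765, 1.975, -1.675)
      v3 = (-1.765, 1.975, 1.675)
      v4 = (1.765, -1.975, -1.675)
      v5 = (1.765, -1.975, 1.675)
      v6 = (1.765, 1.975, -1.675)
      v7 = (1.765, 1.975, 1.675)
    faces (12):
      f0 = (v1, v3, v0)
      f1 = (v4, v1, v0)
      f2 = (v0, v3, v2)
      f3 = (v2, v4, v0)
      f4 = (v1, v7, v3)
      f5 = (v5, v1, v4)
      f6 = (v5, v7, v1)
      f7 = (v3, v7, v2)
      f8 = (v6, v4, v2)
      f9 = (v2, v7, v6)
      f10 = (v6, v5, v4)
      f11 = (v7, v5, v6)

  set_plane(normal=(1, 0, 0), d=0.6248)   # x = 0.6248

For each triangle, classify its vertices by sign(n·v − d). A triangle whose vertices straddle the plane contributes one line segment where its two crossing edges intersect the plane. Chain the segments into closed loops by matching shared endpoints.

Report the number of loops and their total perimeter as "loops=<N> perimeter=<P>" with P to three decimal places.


Straddling triangles (8 of 12):
  (v4,v1,v0) [+--] → (0.6248, -1.975, -0.592941)–(0.6248, -1.975, -1.675)  len=1.0821
  (v2,v4,v0) [-+-] → (0.6248, -0.699139, -1.675)–(0.6248, -1.975, -1.675)  len=1.2759
  (v1,v7,v3) [-+-] → (0.6248, 0.699139, 1.675)–(0.6248, 1.975, 1.675)  len=1.2759
  (v5,v1,v4) [+-+] → (0.6248, -1.975, 1.675)–(0.6248, -1.975, -0.592941)  len=2.2679
  (v5,v7,v1) [++-] → (0.6248, 0.699139, 1.675)–(0.6248, -1.975, 1.675)  len=2.6741
  (v3,v7,v2) [-+-] → (0.6248, 1.975, 1.675)–(0.6248, 1.975, 0.592941)  len=1.0821
  (v6,v4,v2) [++-] → (0.6248, -0.699139, -1.675)–(0.6248, 1.975, -1.675)  len=2.6741
  (v2,v7,v6) [-++] → (0.6248, 1.975, 0.592941)–(0.6248, 1.975, -1.675)  len=2.2679

Chained into 1 loop(s):
  loop 1: 8 segments, perimeter = 14.6000
Total perimeter = 14.600

loops=1 perimeter=14.600
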